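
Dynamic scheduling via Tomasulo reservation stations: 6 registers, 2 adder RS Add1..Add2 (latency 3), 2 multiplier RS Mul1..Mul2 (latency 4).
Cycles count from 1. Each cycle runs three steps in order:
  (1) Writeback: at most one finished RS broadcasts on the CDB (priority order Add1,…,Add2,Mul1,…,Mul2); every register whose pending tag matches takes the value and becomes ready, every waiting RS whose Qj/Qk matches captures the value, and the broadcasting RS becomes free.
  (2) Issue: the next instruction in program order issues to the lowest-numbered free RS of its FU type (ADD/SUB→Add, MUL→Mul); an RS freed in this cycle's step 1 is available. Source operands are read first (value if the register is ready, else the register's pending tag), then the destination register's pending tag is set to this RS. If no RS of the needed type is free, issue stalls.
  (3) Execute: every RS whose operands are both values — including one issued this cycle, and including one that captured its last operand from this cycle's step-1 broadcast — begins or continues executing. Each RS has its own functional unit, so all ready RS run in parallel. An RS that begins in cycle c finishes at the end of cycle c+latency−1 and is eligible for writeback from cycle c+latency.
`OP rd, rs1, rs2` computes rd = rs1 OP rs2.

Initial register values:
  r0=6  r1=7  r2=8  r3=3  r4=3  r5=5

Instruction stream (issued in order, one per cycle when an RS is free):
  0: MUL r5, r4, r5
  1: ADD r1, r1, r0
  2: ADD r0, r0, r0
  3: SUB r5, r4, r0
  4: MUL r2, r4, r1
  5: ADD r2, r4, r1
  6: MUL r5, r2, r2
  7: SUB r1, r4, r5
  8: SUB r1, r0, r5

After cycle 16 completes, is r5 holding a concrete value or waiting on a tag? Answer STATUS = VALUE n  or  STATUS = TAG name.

cycle 1: issue MUL r5<-Mul1 // r0:6,r1:7,r2:8,r3:3,r4:3,r5:Mul1
cycle 2: issue ADD r1<-Add1 // r0:6,r1:Add1,r2:8,r3:3,r4:3,r5:Mul1
cycle 3: issue ADD r0<-Add2 // r0:Add2,r1:Add1,r2:8,r3:3,r4:3,r5:Mul1
cycle 4: stall // r0:Add2,r1:Add1,r2:8,r3:3,r4:3,r5:Mul1
cycle 5: CDB Add1=13; issue SUB r5<-Add1 // r0:Add2,r1:13,r2:8,r3:3,r4:3,r5:Add1
cycle 6: CDB Add2=12; issue MUL r2<-Mul2 // r0:12,r1:13,r2:Mul2,r3:3,r4:3,r5:Add1
cycle 7: CDB Mul1=15; issue ADD r2<-Add2 // r0:12,r1:13,r2:Add2,r3:3,r4:3,r5:Add1
cycle 8: issue MUL r5<-Mul1 // r0:12,r1:13,r2:Add2,r3:3,r4:3,r5:Mul1
cycle 9: CDB Add1=-9; issue SUB r1<-Add1 // r0:12,r1:Add1,r2:Add2,r3:3,r4:3,r5:Mul1
cycle 10: CDB Add2=16; issue SUB r1<-Add2 // r0:12,r1:Add2,r2:16,r3:3,r4:3,r5:Mul1
cycle 11: CDB Mul2=39 // r0:12,r1:Add2,r2:16,r3:3,r4:3,r5:Mul1
cycle 12: - // r0:12,r1:Add2,r2:16,r3:3,r4:3,r5:Mul1
cycle 13: - // r0:12,r1:Add2,r2:16,r3:3,r4:3,r5:Mul1
cycle 14: CDB Mul1=256 // r0:12,r1:Add2,r2:16,r3:3,r4:3,r5:256
cycle 15: - // r0:12,r1:Add2,r2:16,r3:3,r4:3,r5:256
cycle 16: - // r0:12,r1:Add2,r2:16,r3:3,r4:3,r5:256

STATUS = VALUE 256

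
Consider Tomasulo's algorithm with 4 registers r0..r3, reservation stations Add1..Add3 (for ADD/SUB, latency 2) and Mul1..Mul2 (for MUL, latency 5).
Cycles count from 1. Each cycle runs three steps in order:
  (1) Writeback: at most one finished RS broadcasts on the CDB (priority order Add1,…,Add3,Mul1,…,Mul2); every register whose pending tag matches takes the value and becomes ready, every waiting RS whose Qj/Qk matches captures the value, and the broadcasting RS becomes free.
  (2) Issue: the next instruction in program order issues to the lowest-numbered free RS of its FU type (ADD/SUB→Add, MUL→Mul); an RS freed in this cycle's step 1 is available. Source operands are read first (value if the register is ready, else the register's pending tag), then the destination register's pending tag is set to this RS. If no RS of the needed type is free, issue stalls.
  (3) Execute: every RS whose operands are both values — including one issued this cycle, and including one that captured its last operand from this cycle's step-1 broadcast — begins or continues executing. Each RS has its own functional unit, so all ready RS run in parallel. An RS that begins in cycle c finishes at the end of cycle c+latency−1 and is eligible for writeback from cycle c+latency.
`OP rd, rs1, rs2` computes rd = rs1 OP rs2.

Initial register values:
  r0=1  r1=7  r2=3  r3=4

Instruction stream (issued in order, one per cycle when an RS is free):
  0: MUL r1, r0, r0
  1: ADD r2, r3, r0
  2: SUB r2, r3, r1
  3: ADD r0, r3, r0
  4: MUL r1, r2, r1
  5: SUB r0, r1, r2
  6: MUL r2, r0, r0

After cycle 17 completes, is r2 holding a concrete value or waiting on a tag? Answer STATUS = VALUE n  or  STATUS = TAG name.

cycle 1: issue MUL r1<-Mul1 // r0:1,r1:Mul1,r2:3,r3:4
cycle 2: issue ADD r2<-Add1 // r0:1,r1:Mul1,r2:Add1,r3:4
cycle 3: issue SUB r2<-Add2 // r0:1,r1:Mul1,r2:Add2,r3:4
cycle 4: CDB Add1=5; issue ADD r0<-Add1 // r0:Add1,r1:Mul1,r2:Add2,r3:4
cycle 5: issue MUL r1<-Mul2 // r0:Add1,r1:Mul2,r2:Add2,r3:4
cycle 6: CDB Add1=5; issue SUB r0<-Add1 // r0:Add1,r1:Mul2,r2:Add2,r3:4
cycle 7: CDB Mul1=1; issue MUL r2<-Mul1 // r0:Add1,r1:Mul2,r2:Mul1,r3:4
cycle 8: - // r0:Add1,r1:Mul2,r2:Mul1,r3:4
cycle 9: CDB Add2=3 // r0:Add1,r1:Mul2,r2:Mul1,r3:4
cycle 10: - // r0:Add1,r1:Mul2,r2:Mul1,r3:4
cycle 11: - // r0:Add1,r1:Mul2,r2:Mul1,r3:4
cycle 12: - // r0:Add1,r1:Mul2,r2:Mul1,r3:4
cycle 13: - // r0:Add1,r1:Mul2,r2:Mul1,r3:4
cycle 14: CDB Mul2=3 // r0:Add1,r1:3,r2:Mul1,r3:4
cycle 15: - // r0:Add1,r1:3,r2:Mul1,r3:4
cycle 16: CDB Add1=0 // r0:0,r1:3,r2:Mul1,r3:4
cycle 17: - // r0:0,r1:3,r2:Mul1,r3:4

STATUS = TAG Mul1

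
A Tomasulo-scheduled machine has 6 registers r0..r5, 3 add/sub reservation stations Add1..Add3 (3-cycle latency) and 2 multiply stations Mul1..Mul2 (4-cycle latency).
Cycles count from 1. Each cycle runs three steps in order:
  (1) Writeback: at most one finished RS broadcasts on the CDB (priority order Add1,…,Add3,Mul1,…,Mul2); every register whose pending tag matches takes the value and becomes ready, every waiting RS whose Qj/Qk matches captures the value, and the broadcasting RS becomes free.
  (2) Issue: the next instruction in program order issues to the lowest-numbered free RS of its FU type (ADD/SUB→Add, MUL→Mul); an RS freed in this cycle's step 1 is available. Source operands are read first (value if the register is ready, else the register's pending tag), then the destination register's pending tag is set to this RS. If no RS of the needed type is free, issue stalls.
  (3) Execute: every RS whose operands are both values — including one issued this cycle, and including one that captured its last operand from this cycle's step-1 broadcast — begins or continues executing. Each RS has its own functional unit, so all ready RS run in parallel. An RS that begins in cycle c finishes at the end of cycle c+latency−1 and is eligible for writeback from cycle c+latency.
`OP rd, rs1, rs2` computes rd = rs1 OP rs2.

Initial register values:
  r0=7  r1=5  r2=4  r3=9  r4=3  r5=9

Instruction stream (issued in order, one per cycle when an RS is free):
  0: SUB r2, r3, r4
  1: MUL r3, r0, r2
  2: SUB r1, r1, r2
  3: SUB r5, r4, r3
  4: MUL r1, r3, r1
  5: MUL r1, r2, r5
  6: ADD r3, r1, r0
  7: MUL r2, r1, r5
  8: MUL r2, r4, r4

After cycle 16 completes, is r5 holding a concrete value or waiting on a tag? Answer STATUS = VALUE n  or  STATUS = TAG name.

STATUS = VALUE -39

  c1: issue SUB r2<-Add1  regs: r0:7,r1:5,r2:Add1,r3:9,r4:3,r5:9
  c2: issue MUL r3<-Mul1  regs: r0:7,r1:5,r2:Add1,r3:Mul1,r4:3,r5:9
  c3: issue SUB r1<-Add2  regs: r0:7,r1:Add2,r2:Add1,r3:Mul1,r4:3,r5:9
  c4: CDB Add1=6; issue SUB r5<-Add1  regs: r0:7,r1:Add2,r2:6,r3:Mul1,r4:3,r5:Add1
  c5: issue MUL r1<-Mul2  regs: r0:7,r1:Mul2,r2:6,r3:Mul1,r4:3,r5:Add1
  c6: stall  regs: r0:7,r1:Mul2,r2:6,r3:Mul1,r4:3,r5:Add1
  c7: CDB Add2=-1; stall  regs: r0:7,r1:Mul2,r2:6,r3:Mul1,r4:3,r5:Add1
  c8: CDB Mul1=42; issue MUL r1<-Mul1  regs: r0:7,r1:Mul1,r2:6,r3:42,r4:3,r5:Add1
  c9: issue ADD r3<-Add2  regs: r0:7,r1:Mul1,r2:6,r3:Add2,r4:3,r5:Add1
  c10: stall  regs: r0:7,r1:Mul1,r2:6,r3:Add2,r4:3,r5:Add1
  c11: CDB Add1=-39; stall  regs: r0:7,r1:Mul1,r2:6,r3:Add2,r4:3,r5:-39
  c12: CDB Mul2=-42; issue MUL r2<-Mul2  regs: r0:7,r1:Mul1,r2:Mul2,r3:Add2,r4:3,r5:-39
  c13: stall  regs: r0:7,r1:Mul1,r2:Mul2,r3:Add2,r4:3,r5:-39
  c14: stall  regs: r0:7,r1:Mul1,r2:Mul2,r3:Add2,r4:3,r5:-39
  c15: CDB Mul1=-234; issue MUL r2<-Mul1  regs: r0:7,r1:-234,r2:Mul1,r3:Add2,r4:3,r5:-39
  c16: -  regs: r0:7,r1:-234,r2:Mul1,r3:Add2,r4:3,r5:-39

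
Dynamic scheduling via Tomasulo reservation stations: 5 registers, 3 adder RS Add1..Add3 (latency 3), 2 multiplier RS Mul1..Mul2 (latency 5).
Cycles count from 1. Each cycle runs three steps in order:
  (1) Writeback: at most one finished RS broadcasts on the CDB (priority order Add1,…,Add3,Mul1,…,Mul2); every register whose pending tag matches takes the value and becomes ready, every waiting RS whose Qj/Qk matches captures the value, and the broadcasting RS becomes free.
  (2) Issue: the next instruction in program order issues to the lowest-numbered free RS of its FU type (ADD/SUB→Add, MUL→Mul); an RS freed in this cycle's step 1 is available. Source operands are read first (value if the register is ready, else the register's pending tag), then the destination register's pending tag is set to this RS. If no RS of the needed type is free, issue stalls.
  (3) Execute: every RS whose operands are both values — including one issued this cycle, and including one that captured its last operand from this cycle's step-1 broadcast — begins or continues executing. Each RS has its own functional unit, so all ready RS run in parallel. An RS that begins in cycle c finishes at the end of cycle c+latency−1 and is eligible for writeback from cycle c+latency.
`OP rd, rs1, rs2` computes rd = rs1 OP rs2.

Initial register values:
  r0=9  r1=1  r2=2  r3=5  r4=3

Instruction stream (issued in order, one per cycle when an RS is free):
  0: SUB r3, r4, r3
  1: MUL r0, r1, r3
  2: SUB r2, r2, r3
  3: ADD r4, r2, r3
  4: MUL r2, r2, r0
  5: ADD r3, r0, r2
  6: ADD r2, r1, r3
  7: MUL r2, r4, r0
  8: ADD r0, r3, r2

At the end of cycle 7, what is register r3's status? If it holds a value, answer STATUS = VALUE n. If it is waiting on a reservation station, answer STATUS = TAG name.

  c1: issue SUB r3<-Add1  regs: r0:9,r1:1,r2:2,r3:Add1,r4:3
  c2: issue MUL r0<-Mul1  regs: r0:Mul1,r1:1,r2:2,r3:Add1,r4:3
  c3: issue SUB r2<-Add2  regs: r0:Mul1,r1:1,r2:Add2,r3:Add1,r4:3
  c4: CDB Add1=-2; issue ADD r4<-Add1  regs: r0:Mul1,r1:1,r2:Add2,r3:-2,r4:Add1
  c5: issue MUL r2<-Mul2  regs: r0:Mul1,r1:1,r2:Mul2,r3:-2,r4:Add1
  c6: issue ADD r3<-Add3  regs: r0:Mul1,r1:1,r2:Mul2,r3:Add3,r4:Add1
  c7: CDB Add2=4; issue ADD r2<-Add2  regs: r0:Mul1,r1:1,r2:Add2,r3:Add3,r4:Add1

STATUS = TAG Add3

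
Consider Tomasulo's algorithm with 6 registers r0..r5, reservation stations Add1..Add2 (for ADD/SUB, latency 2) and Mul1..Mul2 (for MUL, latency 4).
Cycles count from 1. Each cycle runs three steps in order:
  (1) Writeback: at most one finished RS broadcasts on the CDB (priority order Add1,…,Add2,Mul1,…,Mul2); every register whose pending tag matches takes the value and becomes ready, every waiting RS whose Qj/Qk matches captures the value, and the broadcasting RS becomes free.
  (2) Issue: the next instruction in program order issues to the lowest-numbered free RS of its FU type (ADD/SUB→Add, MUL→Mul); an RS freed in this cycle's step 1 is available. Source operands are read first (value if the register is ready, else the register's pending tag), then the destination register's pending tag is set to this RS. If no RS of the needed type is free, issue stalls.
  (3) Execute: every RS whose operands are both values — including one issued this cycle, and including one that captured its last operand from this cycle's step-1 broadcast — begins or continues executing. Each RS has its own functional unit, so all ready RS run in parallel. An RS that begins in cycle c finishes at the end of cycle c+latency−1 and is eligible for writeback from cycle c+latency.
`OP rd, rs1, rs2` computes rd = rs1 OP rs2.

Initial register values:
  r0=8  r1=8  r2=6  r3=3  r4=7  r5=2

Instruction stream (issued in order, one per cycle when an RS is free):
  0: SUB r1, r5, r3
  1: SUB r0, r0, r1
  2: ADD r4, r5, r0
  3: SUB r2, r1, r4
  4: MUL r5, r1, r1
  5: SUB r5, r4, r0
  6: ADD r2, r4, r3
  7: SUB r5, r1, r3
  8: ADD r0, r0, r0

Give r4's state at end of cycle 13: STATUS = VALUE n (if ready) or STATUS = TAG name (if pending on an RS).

cycle 1: issue SUB r1<-Add1 // r0:8,r1:Add1,r2:6,r3:3,r4:7,r5:2
cycle 2: issue SUB r0<-Add2 // r0:Add2,r1:Add1,r2:6,r3:3,r4:7,r5:2
cycle 3: CDB Add1=-1; issue ADD r4<-Add1 // r0:Add2,r1:-1,r2:6,r3:3,r4:Add1,r5:2
cycle 4: stall // r0:Add2,r1:-1,r2:6,r3:3,r4:Add1,r5:2
cycle 5: CDB Add2=9; issue SUB r2<-Add2 // r0:9,r1:-1,r2:Add2,r3:3,r4:Add1,r5:2
cycle 6: issue MUL r5<-Mul1 // r0:9,r1:-1,r2:Add2,r3:3,r4:Add1,r5:Mul1
cycle 7: CDB Add1=11; issue SUB r5<-Add1 // r0:9,r1:-1,r2:Add2,r3:3,r4:11,r5:Add1
cycle 8: stall // r0:9,r1:-1,r2:Add2,r3:3,r4:11,r5:Add1
cycle 9: CDB Add1=2; issue ADD r2<-Add1 // r0:9,r1:-1,r2:Add1,r3:3,r4:11,r5:2
cycle 10: CDB Add2=-12; issue SUB r5<-Add2 // r0:9,r1:-1,r2:Add1,r3:3,r4:11,r5:Add2
cycle 11: CDB Add1=14; issue ADD r0<-Add1 // r0:Add1,r1:-1,r2:14,r3:3,r4:11,r5:Add2
cycle 12: CDB Add2=-4 // r0:Add1,r1:-1,r2:14,r3:3,r4:11,r5:-4
cycle 13: CDB Add1=18 // r0:18,r1:-1,r2:14,r3:3,r4:11,r5:-4

STATUS = VALUE 11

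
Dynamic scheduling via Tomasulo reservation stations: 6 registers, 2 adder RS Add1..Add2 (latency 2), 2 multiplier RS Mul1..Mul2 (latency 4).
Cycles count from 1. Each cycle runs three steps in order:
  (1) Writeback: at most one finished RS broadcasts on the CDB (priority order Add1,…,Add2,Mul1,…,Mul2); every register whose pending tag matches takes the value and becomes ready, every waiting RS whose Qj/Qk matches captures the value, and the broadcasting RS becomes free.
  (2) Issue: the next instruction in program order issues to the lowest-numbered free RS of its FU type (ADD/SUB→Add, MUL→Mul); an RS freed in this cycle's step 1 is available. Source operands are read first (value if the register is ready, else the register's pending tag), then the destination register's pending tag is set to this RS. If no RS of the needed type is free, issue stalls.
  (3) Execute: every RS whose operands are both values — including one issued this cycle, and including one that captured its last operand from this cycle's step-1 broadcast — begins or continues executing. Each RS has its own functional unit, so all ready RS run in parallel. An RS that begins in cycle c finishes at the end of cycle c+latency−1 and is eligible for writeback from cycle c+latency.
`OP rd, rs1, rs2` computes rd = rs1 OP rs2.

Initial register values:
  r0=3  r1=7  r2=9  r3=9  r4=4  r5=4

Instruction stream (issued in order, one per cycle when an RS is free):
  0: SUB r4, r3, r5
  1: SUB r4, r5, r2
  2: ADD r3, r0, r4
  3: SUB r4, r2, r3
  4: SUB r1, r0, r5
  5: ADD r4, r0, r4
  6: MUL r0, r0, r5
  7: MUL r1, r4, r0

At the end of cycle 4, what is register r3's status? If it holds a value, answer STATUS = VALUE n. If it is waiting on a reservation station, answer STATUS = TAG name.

c1: issue SUB r4<-Add1 | r0:3,r1:7,r2:9,r3:9,r4:Add1,r5:4
c2: issue SUB r4<-Add2 | r0:3,r1:7,r2:9,r3:9,r4:Add2,r5:4
c3: CDB Add1=5; issue ADD r3<-Add1 | r0:3,r1:7,r2:9,r3:Add1,r4:Add2,r5:4
c4: CDB Add2=-5; issue SUB r4<-Add2 | r0:3,r1:7,r2:9,r3:Add1,r4:Add2,r5:4

STATUS = TAG Add1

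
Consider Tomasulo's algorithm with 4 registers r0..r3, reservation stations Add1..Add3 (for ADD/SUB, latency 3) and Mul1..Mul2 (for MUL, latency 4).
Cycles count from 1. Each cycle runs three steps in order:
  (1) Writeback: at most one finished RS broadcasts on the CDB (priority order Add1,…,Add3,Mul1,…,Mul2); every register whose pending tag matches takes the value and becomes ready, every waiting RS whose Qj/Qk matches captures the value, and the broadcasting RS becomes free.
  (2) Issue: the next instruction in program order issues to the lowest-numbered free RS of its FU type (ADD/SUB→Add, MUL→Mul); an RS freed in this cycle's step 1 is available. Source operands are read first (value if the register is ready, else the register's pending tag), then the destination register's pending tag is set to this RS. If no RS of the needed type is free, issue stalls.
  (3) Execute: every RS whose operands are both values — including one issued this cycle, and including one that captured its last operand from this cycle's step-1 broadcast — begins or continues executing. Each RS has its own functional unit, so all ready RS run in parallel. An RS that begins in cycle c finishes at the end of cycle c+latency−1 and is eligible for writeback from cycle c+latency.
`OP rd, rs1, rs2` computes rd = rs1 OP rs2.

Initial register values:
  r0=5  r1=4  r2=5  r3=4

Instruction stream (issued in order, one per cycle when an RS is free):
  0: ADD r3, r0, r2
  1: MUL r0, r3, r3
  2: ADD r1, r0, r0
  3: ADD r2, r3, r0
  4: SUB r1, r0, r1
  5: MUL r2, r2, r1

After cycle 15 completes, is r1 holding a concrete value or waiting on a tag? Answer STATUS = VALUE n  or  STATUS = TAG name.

STATUS = VALUE -100

cycle 1: issue ADD r3<-Add1 // r0:5,r1:4,r2:5,r3:Add1
cycle 2: issue MUL r0<-Mul1 // r0:Mul1,r1:4,r2:5,r3:Add1
cycle 3: issue ADD r1<-Add2 // r0:Mul1,r1:Add2,r2:5,r3:Add1
cycle 4: CDB Add1=10; issue ADD r2<-Add1 // r0:Mul1,r1:Add2,r2:Add1,r3:10
cycle 5: issue SUB r1<-Add3 // r0:Mul1,r1:Add3,r2:Add1,r3:10
cycle 6: issue MUL r2<-Mul2 // r0:Mul1,r1:Add3,r2:Mul2,r3:10
cycle 7: - // r0:Mul1,r1:Add3,r2:Mul2,r3:10
cycle 8: CDB Mul1=100 // r0:100,r1:Add3,r2:Mul2,r3:10
cycle 9: - // r0:100,r1:Add3,r2:Mul2,r3:10
cycle 10: - // r0:100,r1:Add3,r2:Mul2,r3:10
cycle 11: CDB Add1=110 // r0:100,r1:Add3,r2:Mul2,r3:10
cycle 12: CDB Add2=200 // r0:100,r1:Add3,r2:Mul2,r3:10
cycle 13: - // r0:100,r1:Add3,r2:Mul2,r3:10
cycle 14: - // r0:100,r1:Add3,r2:Mul2,r3:10
cycle 15: CDB Add3=-100 // r0:100,r1:-100,r2:Mul2,r3:10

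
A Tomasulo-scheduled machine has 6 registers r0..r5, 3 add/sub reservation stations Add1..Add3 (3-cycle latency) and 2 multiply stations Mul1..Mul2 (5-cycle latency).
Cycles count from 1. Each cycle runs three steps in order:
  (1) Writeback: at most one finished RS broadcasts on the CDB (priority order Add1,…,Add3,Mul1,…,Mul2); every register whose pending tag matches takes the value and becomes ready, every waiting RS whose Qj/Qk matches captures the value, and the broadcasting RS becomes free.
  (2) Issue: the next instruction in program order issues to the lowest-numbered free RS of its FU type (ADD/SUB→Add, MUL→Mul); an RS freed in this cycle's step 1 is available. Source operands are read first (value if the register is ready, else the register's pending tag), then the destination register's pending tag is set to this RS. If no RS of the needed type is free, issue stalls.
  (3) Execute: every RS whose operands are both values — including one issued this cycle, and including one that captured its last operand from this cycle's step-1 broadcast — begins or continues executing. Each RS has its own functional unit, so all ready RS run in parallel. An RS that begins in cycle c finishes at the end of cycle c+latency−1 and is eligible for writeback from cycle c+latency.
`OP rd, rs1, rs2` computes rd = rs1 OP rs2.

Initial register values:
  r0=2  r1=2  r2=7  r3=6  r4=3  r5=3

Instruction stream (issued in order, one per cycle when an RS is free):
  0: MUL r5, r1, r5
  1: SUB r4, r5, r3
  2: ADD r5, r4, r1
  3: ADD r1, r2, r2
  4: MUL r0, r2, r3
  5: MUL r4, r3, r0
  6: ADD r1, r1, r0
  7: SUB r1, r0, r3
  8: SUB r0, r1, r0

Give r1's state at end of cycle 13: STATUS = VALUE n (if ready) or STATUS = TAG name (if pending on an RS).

cycle 1: issue MUL r5<-Mul1 // r0:2,r1:2,r2:7,r3:6,r4:3,r5:Mul1
cycle 2: issue SUB r4<-Add1 // r0:2,r1:2,r2:7,r3:6,r4:Add1,r5:Mul1
cycle 3: issue ADD r5<-Add2 // r0:2,r1:2,r2:7,r3:6,r4:Add1,r5:Add2
cycle 4: issue ADD r1<-Add3 // r0:2,r1:Add3,r2:7,r3:6,r4:Add1,r5:Add2
cycle 5: issue MUL r0<-Mul2 // r0:Mul2,r1:Add3,r2:7,r3:6,r4:Add1,r5:Add2
cycle 6: CDB Mul1=6; issue MUL r4<-Mul1 // r0:Mul2,r1:Add3,r2:7,r3:6,r4:Mul1,r5:Add2
cycle 7: CDB Add3=14; issue ADD r1<-Add3 // r0:Mul2,r1:Add3,r2:7,r3:6,r4:Mul1,r5:Add2
cycle 8: stall // r0:Mul2,r1:Add3,r2:7,r3:6,r4:Mul1,r5:Add2
cycle 9: CDB Add1=0; issue SUB r1<-Add1 // r0:Mul2,r1:Add1,r2:7,r3:6,r4:Mul1,r5:Add2
cycle 10: CDB Mul2=42; stall // r0:42,r1:Add1,r2:7,r3:6,r4:Mul1,r5:Add2
cycle 11: stall // r0:42,r1:Add1,r2:7,r3:6,r4:Mul1,r5:Add2
cycle 12: CDB Add2=2; issue SUB r0<-Add2 // r0:Add2,r1:Add1,r2:7,r3:6,r4:Mul1,r5:2
cycle 13: CDB Add1=36 // r0:Add2,r1:36,r2:7,r3:6,r4:Mul1,r5:2

STATUS = VALUE 36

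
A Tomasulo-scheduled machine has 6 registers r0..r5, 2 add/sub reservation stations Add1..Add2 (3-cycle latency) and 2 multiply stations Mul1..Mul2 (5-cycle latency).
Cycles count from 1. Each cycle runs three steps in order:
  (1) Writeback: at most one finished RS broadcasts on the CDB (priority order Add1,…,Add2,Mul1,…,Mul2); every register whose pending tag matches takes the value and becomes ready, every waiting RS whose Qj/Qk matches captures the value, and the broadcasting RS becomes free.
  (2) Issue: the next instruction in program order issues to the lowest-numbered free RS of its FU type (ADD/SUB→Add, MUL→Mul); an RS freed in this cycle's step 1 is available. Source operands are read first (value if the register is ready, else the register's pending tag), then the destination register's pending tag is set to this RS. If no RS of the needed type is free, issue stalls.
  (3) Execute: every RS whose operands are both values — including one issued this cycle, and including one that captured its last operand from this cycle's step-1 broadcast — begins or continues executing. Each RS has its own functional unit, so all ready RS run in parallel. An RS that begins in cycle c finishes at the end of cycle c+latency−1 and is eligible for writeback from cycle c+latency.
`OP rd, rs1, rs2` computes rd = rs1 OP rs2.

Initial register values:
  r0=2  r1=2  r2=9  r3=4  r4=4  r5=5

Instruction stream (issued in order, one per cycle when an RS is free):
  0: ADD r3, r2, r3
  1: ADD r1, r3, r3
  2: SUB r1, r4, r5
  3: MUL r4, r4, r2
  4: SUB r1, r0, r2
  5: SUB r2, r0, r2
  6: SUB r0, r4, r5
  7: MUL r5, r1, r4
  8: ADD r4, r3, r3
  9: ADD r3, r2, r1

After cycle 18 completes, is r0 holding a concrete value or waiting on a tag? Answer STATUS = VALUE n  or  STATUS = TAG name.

cycle 1: issue ADD r3<-Add1 // r0:2,r1:2,r2:9,r3:Add1,r4:4,r5:5
cycle 2: issue ADD r1<-Add2 // r0:2,r1:Add2,r2:9,r3:Add1,r4:4,r5:5
cycle 3: stall // r0:2,r1:Add2,r2:9,r3:Add1,r4:4,r5:5
cycle 4: CDB Add1=13; issue SUB r1<-Add1 // r0:2,r1:Add1,r2:9,r3:13,r4:4,r5:5
cycle 5: issue MUL r4<-Mul1 // r0:2,r1:Add1,r2:9,r3:13,r4:Mul1,r5:5
cycle 6: stall // r0:2,r1:Add1,r2:9,r3:13,r4:Mul1,r5:5
cycle 7: CDB Add1=-1; issue SUB r1<-Add1 // r0:2,r1:Add1,r2:9,r3:13,r4:Mul1,r5:5
cycle 8: CDB Add2=26; issue SUB r2<-Add2 // r0:2,r1:Add1,r2:Add2,r3:13,r4:Mul1,r5:5
cycle 9: stall // r0:2,r1:Add1,r2:Add2,r3:13,r4:Mul1,r5:5
cycle 10: CDB Add1=-7; issue SUB r0<-Add1 // r0:Add1,r1:-7,r2:Add2,r3:13,r4:Mul1,r5:5
cycle 11: CDB Add2=-7; issue MUL r5<-Mul2 // r0:Add1,r1:-7,r2:-7,r3:13,r4:Mul1,r5:Mul2
cycle 12: CDB Mul1=36; issue ADD r4<-Add2 // r0:Add1,r1:-7,r2:-7,r3:13,r4:Add2,r5:Mul2
cycle 13: stall // r0:Add1,r1:-7,r2:-7,r3:13,r4:Add2,r5:Mul2
cycle 14: stall // r0:Add1,r1:-7,r2:-7,r3:13,r4:Add2,r5:Mul2
cycle 15: CDB Add1=31; issue ADD r3<-Add1 // r0:31,r1:-7,r2:-7,r3:Add1,r4:Add2,r5:Mul2
cycle 16: CDB Add2=26 // r0:31,r1:-7,r2:-7,r3:Add1,r4:26,r5:Mul2
cycle 17: CDB Mul2=-252 // r0:31,r1:-7,r2:-7,r3:Add1,r4:26,r5:-252
cycle 18: CDB Add1=-14 // r0:31,r1:-7,r2:-7,r3:-14,r4:26,r5:-252

STATUS = VALUE 31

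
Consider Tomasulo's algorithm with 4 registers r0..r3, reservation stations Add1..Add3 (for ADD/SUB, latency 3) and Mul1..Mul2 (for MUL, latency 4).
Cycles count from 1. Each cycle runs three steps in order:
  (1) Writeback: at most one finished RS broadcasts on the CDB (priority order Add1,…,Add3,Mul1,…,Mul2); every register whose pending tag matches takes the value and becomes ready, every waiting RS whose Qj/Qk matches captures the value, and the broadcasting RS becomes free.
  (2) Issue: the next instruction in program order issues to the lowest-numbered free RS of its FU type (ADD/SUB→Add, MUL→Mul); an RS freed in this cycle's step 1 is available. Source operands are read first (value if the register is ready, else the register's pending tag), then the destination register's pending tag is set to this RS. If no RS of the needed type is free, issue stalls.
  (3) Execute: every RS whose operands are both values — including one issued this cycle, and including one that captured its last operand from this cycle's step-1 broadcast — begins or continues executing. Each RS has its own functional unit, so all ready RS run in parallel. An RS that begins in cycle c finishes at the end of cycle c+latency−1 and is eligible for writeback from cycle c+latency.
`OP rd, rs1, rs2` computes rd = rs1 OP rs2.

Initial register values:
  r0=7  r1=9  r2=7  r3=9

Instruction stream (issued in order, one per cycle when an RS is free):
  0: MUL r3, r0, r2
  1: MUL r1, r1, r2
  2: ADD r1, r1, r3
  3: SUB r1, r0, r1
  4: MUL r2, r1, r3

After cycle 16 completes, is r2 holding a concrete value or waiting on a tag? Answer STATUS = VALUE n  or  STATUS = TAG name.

STATUS = VALUE -5145

c1: issue MUL r3<-Mul1 | r0:7,r1:9,r2:7,r3:Mul1
c2: issue MUL r1<-Mul2 | r0:7,r1:Mul2,r2:7,r3:Mul1
c3: issue ADD r1<-Add1 | r0:7,r1:Add1,r2:7,r3:Mul1
c4: issue SUB r1<-Add2 | r0:7,r1:Add2,r2:7,r3:Mul1
c5: CDB Mul1=49; issue MUL r2<-Mul1 | r0:7,r1:Add2,r2:Mul1,r3:49
c6: CDB Mul2=63 | r0:7,r1:Add2,r2:Mul1,r3:49
c7: - | r0:7,r1:Add2,r2:Mul1,r3:49
c8: - | r0:7,r1:Add2,r2:Mul1,r3:49
c9: CDB Add1=112 | r0:7,r1:Add2,r2:Mul1,r3:49
c10: - | r0:7,r1:Add2,r2:Mul1,r3:49
c11: - | r0:7,r1:Add2,r2:Mul1,r3:49
c12: CDB Add2=-105 | r0:7,r1:-105,r2:Mul1,r3:49
c13: - | r0:7,r1:-105,r2:Mul1,r3:49
c14: - | r0:7,r1:-105,r2:Mul1,r3:49
c15: - | r0:7,r1:-105,r2:Mul1,r3:49
c16: CDB Mul1=-5145 | r0:7,r1:-105,r2:-5145,r3:49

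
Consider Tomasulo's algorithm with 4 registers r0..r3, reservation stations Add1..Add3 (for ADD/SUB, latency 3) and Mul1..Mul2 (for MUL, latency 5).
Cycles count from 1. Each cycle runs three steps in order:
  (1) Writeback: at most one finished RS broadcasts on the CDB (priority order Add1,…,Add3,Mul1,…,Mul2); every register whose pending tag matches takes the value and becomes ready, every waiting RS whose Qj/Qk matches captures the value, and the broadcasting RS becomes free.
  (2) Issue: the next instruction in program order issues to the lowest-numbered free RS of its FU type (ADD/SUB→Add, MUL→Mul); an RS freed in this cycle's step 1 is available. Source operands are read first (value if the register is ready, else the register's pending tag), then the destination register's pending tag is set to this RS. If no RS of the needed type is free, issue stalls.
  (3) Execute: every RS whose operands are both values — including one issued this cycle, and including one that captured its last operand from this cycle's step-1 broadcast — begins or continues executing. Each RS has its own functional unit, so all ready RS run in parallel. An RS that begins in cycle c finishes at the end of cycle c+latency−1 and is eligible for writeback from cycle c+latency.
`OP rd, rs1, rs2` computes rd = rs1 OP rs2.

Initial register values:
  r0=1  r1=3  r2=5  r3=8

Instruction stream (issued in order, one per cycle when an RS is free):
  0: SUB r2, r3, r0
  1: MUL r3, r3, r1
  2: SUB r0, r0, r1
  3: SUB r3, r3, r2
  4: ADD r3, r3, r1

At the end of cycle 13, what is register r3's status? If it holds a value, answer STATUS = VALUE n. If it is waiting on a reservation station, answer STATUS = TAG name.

STATUS = VALUE 20

c1: issue SUB r2<-Add1 | r0:1,r1:3,r2:Add1,r3:8
c2: issue MUL r3<-Mul1 | r0:1,r1:3,r2:Add1,r3:Mul1
c3: issue SUB r0<-Add2 | r0:Add2,r1:3,r2:Add1,r3:Mul1
c4: CDB Add1=7; issue SUB r3<-Add1 | r0:Add2,r1:3,r2:7,r3:Add1
c5: issue ADD r3<-Add3 | r0:Add2,r1:3,r2:7,r3:Add3
c6: CDB Add2=-2 | r0:-2,r1:3,r2:7,r3:Add3
c7: CDB Mul1=24 | r0:-2,r1:3,r2:7,r3:Add3
c8: - | r0:-2,r1:3,r2:7,r3:Add3
c9: - | r0:-2,r1:3,r2:7,r3:Add3
c10: CDB Add1=17 | r0:-2,r1:3,r2:7,r3:Add3
c11: - | r0:-2,r1:3,r2:7,r3:Add3
c12: - | r0:-2,r1:3,r2:7,r3:Add3
c13: CDB Add3=20 | r0:-2,r1:3,r2:7,r3:20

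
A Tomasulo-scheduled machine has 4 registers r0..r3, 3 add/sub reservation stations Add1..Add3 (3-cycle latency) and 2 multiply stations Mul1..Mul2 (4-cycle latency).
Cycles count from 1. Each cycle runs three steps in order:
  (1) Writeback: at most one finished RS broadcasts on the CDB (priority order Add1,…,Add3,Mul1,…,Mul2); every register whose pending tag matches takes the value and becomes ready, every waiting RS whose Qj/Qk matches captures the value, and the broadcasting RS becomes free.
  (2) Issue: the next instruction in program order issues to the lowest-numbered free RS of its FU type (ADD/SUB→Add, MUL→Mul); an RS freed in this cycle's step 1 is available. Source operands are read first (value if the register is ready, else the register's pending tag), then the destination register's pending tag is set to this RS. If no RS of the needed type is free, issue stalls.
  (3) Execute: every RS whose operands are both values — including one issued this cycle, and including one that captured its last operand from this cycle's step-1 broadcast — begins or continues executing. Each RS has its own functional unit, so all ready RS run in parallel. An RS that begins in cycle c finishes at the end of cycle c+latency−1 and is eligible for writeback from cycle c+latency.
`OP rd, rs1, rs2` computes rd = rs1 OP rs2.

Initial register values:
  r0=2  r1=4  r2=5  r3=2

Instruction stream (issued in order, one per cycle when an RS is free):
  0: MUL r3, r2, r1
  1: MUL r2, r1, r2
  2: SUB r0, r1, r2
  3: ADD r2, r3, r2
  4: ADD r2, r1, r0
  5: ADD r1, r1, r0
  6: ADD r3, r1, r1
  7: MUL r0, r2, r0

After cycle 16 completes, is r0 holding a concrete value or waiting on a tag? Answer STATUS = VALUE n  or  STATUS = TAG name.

STATUS = TAG Mul1

  c1: issue MUL r3<-Mul1  regs: r0:2,r1:4,r2:5,r3:Mul1
  c2: issue MUL r2<-Mul2  regs: r0:2,r1:4,r2:Mul2,r3:Mul1
  c3: issue SUB r0<-Add1  regs: r0:Add1,r1:4,r2:Mul2,r3:Mul1
  c4: issue ADD r2<-Add2  regs: r0:Add1,r1:4,r2:Add2,r3:Mul1
  c5: CDB Mul1=20; issue ADD r2<-Add3  regs: r0:Add1,r1:4,r2:Add3,r3:20
  c6: CDB Mul2=20; stall  regs: r0:Add1,r1:4,r2:Add3,r3:20
  c7: stall  regs: r0:Add1,r1:4,r2:Add3,r3:20
  c8: stall  regs: r0:Add1,r1:4,r2:Add3,r3:20
  c9: CDB Add1=-16; issue ADD r1<-Add1  regs: r0:-16,r1:Add1,r2:Add3,r3:20
  c10: CDB Add2=40; issue ADD r3<-Add2  regs: r0:-16,r1:Add1,r2:Add3,r3:Add2
  c11: issue MUL r0<-Mul1  regs: r0:Mul1,r1:Add1,r2:Add3,r3:Add2
  c12: CDB Add1=-12  regs: r0:Mul1,r1:-12,r2:Add3,r3:Add2
  c13: CDB Add3=-12  regs: r0:Mul1,r1:-12,r2:-12,r3:Add2
  c14: -  regs: r0:Mul1,r1:-12,r2:-12,r3:Add2
  c15: CDB Add2=-24  regs: r0:Mul1,r1:-12,r2:-12,r3:-24
  c16: -  regs: r0:Mul1,r1:-12,r2:-12,r3:-24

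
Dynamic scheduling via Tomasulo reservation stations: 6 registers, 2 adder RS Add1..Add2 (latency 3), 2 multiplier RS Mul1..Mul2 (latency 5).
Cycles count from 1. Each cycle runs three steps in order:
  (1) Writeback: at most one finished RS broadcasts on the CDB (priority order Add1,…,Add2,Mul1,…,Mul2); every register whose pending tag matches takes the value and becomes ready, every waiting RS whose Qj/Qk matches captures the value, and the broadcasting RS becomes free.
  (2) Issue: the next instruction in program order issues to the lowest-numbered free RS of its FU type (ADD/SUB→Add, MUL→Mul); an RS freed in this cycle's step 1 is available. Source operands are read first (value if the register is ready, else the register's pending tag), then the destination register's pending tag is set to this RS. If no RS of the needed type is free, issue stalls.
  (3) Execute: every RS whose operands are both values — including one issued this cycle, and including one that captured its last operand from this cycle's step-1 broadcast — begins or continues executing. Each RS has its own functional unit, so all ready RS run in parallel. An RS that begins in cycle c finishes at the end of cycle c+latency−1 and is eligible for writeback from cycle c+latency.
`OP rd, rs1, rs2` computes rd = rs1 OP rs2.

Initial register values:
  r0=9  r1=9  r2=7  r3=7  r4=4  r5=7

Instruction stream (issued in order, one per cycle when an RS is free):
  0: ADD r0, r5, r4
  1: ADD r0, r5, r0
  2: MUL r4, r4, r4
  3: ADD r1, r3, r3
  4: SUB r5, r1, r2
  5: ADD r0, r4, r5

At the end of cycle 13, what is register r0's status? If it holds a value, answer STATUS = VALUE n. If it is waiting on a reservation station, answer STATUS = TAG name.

cycle 1: issue ADD r0<-Add1 // r0:Add1,r1:9,r2:7,r3:7,r4:4,r5:7
cycle 2: issue ADD r0<-Add2 // r0:Add2,r1:9,r2:7,r3:7,r4:4,r5:7
cycle 3: issue MUL r4<-Mul1 // r0:Add2,r1:9,r2:7,r3:7,r4:Mul1,r5:7
cycle 4: CDB Add1=11; issue ADD r1<-Add1 // r0:Add2,r1:Add1,r2:7,r3:7,r4:Mul1,r5:7
cycle 5: stall // r0:Add2,r1:Add1,r2:7,r3:7,r4:Mul1,r5:7
cycle 6: stall // r0:Add2,r1:Add1,r2:7,r3:7,r4:Mul1,r5:7
cycle 7: CDB Add1=14; issue SUB r5<-Add1 // r0:Add2,r1:14,r2:7,r3:7,r4:Mul1,r5:Add1
cycle 8: CDB Add2=18; issue ADD r0<-Add2 // r0:Add2,r1:14,r2:7,r3:7,r4:Mul1,r5:Add1
cycle 9: CDB Mul1=16 // r0:Add2,r1:14,r2:7,r3:7,r4:16,r5:Add1
cycle 10: CDB Add1=7 // r0:Add2,r1:14,r2:7,r3:7,r4:16,r5:7
cycle 11: - // r0:Add2,r1:14,r2:7,r3:7,r4:16,r5:7
cycle 12: - // r0:Add2,r1:14,r2:7,r3:7,r4:16,r5:7
cycle 13: CDB Add2=23 // r0:23,r1:14,r2:7,r3:7,r4:16,r5:7

STATUS = VALUE 23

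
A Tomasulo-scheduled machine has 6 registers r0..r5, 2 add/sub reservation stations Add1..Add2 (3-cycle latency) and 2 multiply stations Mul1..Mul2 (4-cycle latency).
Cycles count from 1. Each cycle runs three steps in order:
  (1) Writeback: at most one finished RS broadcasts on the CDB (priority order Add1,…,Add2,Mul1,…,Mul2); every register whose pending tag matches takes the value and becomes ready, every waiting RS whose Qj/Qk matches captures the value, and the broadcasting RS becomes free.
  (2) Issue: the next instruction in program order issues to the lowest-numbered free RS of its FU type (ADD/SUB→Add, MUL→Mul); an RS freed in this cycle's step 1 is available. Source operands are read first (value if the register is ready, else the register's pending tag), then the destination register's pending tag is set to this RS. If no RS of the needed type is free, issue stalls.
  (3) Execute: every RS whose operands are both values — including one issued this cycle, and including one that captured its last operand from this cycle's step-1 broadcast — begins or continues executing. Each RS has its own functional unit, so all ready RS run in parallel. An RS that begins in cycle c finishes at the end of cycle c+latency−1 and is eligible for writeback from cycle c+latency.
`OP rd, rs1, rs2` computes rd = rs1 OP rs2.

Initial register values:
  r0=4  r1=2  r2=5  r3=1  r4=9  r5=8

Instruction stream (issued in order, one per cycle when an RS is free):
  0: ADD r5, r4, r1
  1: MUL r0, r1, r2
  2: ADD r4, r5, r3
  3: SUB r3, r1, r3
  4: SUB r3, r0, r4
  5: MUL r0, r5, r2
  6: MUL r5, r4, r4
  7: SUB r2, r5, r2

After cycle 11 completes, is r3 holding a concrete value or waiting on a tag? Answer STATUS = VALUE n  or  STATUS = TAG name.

cycle 1: issue ADD r5<-Add1 // r0:4,r1:2,r2:5,r3:1,r4:9,r5:Add1
cycle 2: issue MUL r0<-Mul1 // r0:Mul1,r1:2,r2:5,r3:1,r4:9,r5:Add1
cycle 3: issue ADD r4<-Add2 // r0:Mul1,r1:2,r2:5,r3:1,r4:Add2,r5:Add1
cycle 4: CDB Add1=11; issue SUB r3<-Add1 // r0:Mul1,r1:2,r2:5,r3:Add1,r4:Add2,r5:11
cycle 5: stall // r0:Mul1,r1:2,r2:5,r3:Add1,r4:Add2,r5:11
cycle 6: CDB Mul1=10; stall // r0:10,r1:2,r2:5,r3:Add1,r4:Add2,r5:11
cycle 7: CDB Add1=1; issue SUB r3<-Add1 // r0:10,r1:2,r2:5,r3:Add1,r4:Add2,r5:11
cycle 8: CDB Add2=12; issue MUL r0<-Mul1 // r0:Mul1,r1:2,r2:5,r3:Add1,r4:12,r5:11
cycle 9: issue MUL r5<-Mul2 // r0:Mul1,r1:2,r2:5,r3:Add1,r4:12,r5:Mul2
cycle 10: issue SUB r2<-Add2 // r0:Mul1,r1:2,r2:Add2,r3:Add1,r4:12,r5:Mul2
cycle 11: CDB Add1=-2 // r0:Mul1,r1:2,r2:Add2,r3:-2,r4:12,r5:Mul2

STATUS = VALUE -2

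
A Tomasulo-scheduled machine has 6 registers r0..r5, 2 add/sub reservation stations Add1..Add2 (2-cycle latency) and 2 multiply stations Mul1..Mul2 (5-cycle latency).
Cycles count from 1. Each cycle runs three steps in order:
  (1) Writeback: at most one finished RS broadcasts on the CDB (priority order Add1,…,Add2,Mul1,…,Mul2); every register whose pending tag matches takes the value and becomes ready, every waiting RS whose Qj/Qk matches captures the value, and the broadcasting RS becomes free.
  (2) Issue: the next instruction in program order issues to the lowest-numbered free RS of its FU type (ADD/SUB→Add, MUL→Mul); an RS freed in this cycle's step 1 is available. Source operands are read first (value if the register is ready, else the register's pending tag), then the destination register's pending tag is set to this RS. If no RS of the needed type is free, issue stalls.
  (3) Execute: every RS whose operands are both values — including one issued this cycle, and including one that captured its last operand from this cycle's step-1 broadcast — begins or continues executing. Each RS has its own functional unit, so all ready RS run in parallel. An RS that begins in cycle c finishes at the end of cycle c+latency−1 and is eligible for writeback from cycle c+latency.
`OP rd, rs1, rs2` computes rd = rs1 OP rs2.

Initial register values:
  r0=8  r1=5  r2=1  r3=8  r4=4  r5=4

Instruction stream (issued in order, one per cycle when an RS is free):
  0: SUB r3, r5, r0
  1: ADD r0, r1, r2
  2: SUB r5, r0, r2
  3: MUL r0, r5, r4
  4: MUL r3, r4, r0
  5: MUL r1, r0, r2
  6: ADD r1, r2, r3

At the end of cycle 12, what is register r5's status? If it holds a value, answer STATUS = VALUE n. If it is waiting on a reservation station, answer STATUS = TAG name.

cycle 1: issue SUB r3<-Add1 // r0:8,r1:5,r2:1,r3:Add1,r4:4,r5:4
cycle 2: issue ADD r0<-Add2 // r0:Add2,r1:5,r2:1,r3:Add1,r4:4,r5:4
cycle 3: CDB Add1=-4; issue SUB r5<-Add1 // r0:Add2,r1:5,r2:1,r3:-4,r4:4,r5:Add1
cycle 4: CDB Add2=6; issue MUL r0<-Mul1 // r0:Mul1,r1:5,r2:1,r3:-4,r4:4,r5:Add1
cycle 5: issue MUL r3<-Mul2 // r0:Mul1,r1:5,r2:1,r3:Mul2,r4:4,r5:Add1
cycle 6: CDB Add1=5; stall // r0:Mul1,r1:5,r2:1,r3:Mul2,r4:4,r5:5
cycle 7: stall // r0:Mul1,r1:5,r2:1,r3:Mul2,r4:4,r5:5
cycle 8: stall // r0:Mul1,r1:5,r2:1,r3:Mul2,r4:4,r5:5
cycle 9: stall // r0:Mul1,r1:5,r2:1,r3:Mul2,r4:4,r5:5
cycle 10: stall // r0:Mul1,r1:5,r2:1,r3:Mul2,r4:4,r5:5
cycle 11: CDB Mul1=20; issue MUL r1<-Mul1 // r0:20,r1:Mul1,r2:1,r3:Mul2,r4:4,r5:5
cycle 12: issue ADD r1<-Add1 // r0:20,r1:Add1,r2:1,r3:Mul2,r4:4,r5:5

STATUS = VALUE 5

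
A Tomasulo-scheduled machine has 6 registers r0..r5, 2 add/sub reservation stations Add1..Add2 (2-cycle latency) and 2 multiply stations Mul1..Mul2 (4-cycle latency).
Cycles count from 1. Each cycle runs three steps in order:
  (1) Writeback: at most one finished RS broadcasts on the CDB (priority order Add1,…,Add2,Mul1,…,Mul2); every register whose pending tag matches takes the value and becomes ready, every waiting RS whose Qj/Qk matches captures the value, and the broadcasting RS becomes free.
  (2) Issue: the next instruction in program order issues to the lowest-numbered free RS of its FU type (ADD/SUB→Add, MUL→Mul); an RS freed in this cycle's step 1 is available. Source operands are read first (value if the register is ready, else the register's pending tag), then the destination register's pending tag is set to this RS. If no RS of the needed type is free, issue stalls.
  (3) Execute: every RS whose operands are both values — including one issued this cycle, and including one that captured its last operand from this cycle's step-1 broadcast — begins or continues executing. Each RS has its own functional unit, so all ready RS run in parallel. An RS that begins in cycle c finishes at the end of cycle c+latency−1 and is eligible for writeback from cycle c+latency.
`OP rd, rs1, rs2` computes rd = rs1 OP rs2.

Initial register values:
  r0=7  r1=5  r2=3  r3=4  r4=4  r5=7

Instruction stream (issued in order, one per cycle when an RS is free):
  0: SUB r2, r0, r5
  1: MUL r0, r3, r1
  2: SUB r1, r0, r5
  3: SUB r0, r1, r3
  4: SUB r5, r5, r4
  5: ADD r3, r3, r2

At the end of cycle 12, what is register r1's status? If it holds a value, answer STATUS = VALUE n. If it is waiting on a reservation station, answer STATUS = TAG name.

STATUS = VALUE 13

  c1: issue SUB r2<-Add1  regs: r0:7,r1:5,r2:Add1,r3:4,r4:4,r5:7
  c2: issue MUL r0<-Mul1  regs: r0:Mul1,r1:5,r2:Add1,r3:4,r4:4,r5:7
  c3: CDB Add1=0; issue SUB r1<-Add1  regs: r0:Mul1,r1:Add1,r2:0,r3:4,r4:4,r5:7
  c4: issue SUB r0<-Add2  regs: r0:Add2,r1:Add1,r2:0,r3:4,r4:4,r5:7
  c5: stall  regs: r0:Add2,r1:Add1,r2:0,r3:4,r4:4,r5:7
  c6: CDB Mul1=20; stall  regs: r0:Add2,r1:Add1,r2:0,r3:4,r4:4,r5:7
  c7: stall  regs: r0:Add2,r1:Add1,r2:0,r3:4,r4:4,r5:7
  c8: CDB Add1=13; issue SUB r5<-Add1  regs: r0:Add2,r1:13,r2:0,r3:4,r4:4,r5:Add1
  c9: stall  regs: r0:Add2,r1:13,r2:0,r3:4,r4:4,r5:Add1
  c10: CDB Add1=3; issue ADD r3<-Add1  regs: r0:Add2,r1:13,r2:0,r3:Add1,r4:4,r5:3
  c11: CDB Add2=9  regs: r0:9,r1:13,r2:0,r3:Add1,r4:4,r5:3
  c12: CDB Add1=4  regs: r0:9,r1:13,r2:0,r3:4,r4:4,r5:3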